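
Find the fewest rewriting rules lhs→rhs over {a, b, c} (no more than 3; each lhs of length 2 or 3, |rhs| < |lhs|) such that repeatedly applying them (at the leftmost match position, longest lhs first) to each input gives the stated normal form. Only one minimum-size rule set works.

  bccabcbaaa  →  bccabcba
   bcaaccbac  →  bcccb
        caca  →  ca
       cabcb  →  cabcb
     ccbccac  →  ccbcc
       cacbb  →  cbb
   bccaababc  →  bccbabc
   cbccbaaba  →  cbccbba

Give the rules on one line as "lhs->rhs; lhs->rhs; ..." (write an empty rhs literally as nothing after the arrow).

  | bccabcbaaa => bccabcba
  | bcaaccbac => bcccbac => bcccb
  | caca => ca
  | cabcb

aa->; ac->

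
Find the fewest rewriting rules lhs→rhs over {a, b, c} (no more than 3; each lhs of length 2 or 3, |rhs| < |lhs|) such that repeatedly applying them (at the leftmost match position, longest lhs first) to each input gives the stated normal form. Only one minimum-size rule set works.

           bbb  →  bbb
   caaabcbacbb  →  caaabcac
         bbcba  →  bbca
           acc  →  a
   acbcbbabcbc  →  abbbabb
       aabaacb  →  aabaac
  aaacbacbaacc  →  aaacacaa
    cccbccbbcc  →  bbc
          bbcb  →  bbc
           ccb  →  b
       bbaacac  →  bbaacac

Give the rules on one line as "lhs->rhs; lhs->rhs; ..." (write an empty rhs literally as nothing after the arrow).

  | bbb
  | caaabcbacbb => caaabcacbb => caaabcacb => caaabcac
  | bbcba => bbca
  | acc => a

cb->c; cbc->b; cc->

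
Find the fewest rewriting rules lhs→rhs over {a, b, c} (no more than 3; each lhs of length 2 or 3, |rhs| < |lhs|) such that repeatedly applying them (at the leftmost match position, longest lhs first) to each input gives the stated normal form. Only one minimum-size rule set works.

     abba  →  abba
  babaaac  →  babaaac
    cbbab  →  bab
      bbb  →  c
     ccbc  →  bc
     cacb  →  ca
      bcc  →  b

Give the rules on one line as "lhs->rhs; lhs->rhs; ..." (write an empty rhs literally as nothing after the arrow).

  | abba
  | babaaac
  | cbbab => bab
  | bbb => c

bbb->c; cb->; cc->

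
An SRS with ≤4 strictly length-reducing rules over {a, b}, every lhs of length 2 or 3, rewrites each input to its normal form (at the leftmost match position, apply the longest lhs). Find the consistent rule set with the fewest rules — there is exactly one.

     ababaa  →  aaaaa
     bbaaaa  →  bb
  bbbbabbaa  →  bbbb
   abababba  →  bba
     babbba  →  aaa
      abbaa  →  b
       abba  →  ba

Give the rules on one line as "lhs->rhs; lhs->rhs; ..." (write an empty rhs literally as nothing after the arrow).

aab->ba; abb->b; baa->b; bab->aa

  | ababaa => aaaaa
  | bbaaaa => bbaa => bb
  | bbbbabbaa => bbbaabaa => bbbbaa => bbbb
  | abababba => aaaabba => aababa => baaba => bba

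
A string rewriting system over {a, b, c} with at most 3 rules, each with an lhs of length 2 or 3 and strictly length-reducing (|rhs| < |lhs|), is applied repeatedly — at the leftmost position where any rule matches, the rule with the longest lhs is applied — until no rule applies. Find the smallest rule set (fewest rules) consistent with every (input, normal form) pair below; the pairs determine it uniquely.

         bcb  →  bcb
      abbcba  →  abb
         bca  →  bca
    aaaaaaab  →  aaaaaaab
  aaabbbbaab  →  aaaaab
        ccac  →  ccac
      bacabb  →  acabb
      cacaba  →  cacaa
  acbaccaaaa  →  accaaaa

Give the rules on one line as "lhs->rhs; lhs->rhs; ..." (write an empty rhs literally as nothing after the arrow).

ba->a; cba->

  | bcb
  | abbcba => abb
  | bca
  | aaaaaaab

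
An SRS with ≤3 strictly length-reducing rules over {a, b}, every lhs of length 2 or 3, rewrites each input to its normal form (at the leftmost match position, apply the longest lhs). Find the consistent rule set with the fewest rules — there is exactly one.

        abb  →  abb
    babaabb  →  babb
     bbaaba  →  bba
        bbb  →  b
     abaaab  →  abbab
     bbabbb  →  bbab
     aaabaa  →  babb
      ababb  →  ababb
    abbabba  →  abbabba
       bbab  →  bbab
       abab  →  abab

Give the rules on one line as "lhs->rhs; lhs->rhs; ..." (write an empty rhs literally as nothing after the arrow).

  | abb
  | babaabb => babbbb => babb
  | bbaaba => bbbba => bba
  | bbb => b

aa->b; bbb->b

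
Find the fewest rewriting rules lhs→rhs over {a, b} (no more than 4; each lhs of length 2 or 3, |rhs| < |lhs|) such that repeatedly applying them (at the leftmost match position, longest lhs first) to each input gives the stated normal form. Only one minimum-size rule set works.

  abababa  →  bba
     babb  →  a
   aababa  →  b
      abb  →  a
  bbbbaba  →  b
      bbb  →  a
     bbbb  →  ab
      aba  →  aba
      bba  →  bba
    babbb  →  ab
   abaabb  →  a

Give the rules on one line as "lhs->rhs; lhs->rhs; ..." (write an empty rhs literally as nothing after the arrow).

  | abababa => abbaba => aaba => bba
  | babb => bbb => a
  | aababa => bbaba => bbba => aa => b
  | abb => a

aa->b; abb->a; bab->bb; bbb->a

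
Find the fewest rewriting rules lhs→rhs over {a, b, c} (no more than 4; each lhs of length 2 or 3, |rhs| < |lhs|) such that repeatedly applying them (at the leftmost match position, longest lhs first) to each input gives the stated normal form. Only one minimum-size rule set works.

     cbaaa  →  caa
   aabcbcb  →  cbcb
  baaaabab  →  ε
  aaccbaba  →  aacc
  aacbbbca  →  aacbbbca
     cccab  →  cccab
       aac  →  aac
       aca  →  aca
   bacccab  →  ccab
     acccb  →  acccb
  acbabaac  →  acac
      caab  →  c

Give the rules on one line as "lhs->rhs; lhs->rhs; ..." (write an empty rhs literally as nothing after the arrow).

  | cbaaa => caa
  | aabcbcb => cbcb
  | baaaabab => aaabab => aab => ε
  | aaccbaba => aaccba => aacc

aab->; ba->; bac->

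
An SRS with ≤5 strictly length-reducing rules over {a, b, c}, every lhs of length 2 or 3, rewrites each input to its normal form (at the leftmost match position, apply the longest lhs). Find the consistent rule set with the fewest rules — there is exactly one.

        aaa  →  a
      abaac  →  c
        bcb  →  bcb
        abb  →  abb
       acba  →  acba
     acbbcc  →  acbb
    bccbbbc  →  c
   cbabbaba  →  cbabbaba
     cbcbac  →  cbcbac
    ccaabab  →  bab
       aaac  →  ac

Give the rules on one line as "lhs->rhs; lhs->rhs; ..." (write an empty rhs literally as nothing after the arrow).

aa->; abc->c; bbb->a; cc->

  | aaa => a
  | abaac => abc => c
  | bcb
  | abb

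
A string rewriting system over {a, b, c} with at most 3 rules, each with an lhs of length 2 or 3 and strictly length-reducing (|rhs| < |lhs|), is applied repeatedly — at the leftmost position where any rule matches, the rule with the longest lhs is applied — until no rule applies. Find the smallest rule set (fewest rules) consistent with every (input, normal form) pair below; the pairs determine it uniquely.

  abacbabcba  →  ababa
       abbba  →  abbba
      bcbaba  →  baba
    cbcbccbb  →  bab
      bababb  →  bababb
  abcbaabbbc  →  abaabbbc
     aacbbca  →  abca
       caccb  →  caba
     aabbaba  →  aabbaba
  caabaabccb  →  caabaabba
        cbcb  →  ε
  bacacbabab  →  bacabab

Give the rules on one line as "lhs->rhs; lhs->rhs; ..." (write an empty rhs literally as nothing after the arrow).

  | abacbabcba => ababcba => ababa
  | abbba
  | bcbaba => baba
  | cbcbccbb => cbccbb => ccbb => bab

acb->; cb->; ccb->ba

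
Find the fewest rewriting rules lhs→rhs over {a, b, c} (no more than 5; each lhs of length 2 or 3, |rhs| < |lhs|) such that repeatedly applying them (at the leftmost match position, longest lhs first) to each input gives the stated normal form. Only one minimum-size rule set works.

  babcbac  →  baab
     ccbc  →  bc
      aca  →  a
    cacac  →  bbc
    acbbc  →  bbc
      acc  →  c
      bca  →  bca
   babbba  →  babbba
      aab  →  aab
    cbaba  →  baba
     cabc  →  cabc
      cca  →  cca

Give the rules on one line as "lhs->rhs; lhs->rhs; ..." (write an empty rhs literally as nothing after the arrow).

  | babcbac => baabac => baab
  | ccbc => cbc => bc
  | aca => a
  | cacac => bcac => bbc

ac->; bcb->ab; cac->bc; cb->b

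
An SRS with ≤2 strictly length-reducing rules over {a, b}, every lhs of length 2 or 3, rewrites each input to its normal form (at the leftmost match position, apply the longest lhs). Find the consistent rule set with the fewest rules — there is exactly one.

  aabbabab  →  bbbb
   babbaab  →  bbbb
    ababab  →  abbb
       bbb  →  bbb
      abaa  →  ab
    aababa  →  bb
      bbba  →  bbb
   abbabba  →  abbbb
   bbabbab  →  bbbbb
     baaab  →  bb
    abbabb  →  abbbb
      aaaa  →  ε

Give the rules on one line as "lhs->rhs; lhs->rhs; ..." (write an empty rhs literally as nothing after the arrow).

aa->; ba->b

  | aabbabab => bbabab => bbbab => bbbb
  | babbaab => bbbaab => bbbab => bbbb
  | ababab => abbab => abbb
  | bbb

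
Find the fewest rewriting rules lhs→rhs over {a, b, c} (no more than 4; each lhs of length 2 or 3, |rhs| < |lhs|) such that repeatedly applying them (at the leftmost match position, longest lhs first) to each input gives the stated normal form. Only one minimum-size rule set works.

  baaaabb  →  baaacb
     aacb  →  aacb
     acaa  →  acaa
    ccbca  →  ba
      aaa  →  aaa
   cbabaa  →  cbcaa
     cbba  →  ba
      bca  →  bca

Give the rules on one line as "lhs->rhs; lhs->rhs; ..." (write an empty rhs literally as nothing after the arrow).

  | baaaabb => baaacb
  | aacb
  | acaa
  | ccbca => bbca => cca => ba

ab->c; bb->c; cc->b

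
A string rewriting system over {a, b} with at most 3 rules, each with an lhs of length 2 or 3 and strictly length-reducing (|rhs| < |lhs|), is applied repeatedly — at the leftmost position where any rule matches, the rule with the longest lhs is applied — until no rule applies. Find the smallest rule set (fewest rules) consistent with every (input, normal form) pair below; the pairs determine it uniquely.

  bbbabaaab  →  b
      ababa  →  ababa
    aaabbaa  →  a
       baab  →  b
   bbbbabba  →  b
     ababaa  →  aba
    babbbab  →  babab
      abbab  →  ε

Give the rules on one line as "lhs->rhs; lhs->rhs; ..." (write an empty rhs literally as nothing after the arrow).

aa->b; bb->

  | bbbabaaab => babaaab => babbab => baab => bbb => b
  | ababa
  | aaabbaa => babbaa => baaa => bba => a
  | baab => bbb => b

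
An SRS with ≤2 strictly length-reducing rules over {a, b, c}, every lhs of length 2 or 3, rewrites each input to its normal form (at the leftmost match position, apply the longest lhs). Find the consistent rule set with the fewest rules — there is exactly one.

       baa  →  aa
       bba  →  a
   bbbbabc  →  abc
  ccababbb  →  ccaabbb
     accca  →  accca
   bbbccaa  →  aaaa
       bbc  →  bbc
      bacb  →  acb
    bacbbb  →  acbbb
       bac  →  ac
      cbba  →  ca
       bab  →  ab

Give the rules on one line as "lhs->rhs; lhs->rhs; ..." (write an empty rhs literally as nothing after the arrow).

ba->a; bcc->aa

  | baa => aa
  | bba => ba => a
  | bbbbabc => bbbabc => bbabc => babc => abc
  | ccababbb => ccaabbb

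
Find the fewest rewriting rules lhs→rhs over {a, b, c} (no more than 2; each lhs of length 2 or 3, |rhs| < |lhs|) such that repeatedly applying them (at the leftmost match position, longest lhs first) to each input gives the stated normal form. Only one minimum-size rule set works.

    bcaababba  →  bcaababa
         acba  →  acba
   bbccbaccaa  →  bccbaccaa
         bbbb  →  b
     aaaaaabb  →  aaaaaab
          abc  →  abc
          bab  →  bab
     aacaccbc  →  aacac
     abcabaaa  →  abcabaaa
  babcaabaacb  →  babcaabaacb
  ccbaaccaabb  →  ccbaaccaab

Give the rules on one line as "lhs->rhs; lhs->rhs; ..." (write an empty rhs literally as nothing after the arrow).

  | bcaababba => bcaababa
  | acba
  | bbccbaccaa => bccbaccaa
  | bbbb => bbb => bb => b

bb->b; cbc->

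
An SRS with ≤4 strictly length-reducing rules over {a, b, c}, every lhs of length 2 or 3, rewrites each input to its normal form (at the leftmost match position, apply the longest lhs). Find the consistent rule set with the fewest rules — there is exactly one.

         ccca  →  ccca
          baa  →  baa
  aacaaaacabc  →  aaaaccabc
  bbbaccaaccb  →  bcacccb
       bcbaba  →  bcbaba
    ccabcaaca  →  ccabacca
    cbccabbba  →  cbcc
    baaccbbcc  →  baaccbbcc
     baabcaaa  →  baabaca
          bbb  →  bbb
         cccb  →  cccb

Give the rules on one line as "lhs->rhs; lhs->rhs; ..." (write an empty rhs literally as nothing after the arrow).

  | ccca
  | baa
  | aacaaaacabc => aaacaacabc => aaaaccabc
  | bbbaccaaccb => bccaaccb => bcacccb

abb->b; bba->; caa->ac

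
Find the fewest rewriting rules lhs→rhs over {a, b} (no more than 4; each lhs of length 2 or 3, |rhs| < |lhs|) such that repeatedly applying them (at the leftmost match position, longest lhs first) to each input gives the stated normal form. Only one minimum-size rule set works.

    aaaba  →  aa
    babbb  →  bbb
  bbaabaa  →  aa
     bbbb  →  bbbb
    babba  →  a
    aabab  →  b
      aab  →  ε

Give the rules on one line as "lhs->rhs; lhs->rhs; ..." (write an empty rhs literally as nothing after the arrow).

aab->; ab->b; ba->a

  | aaaba => aa
  | babbb => abbb => bbb
  | bbaabaa => baabaa => aabaa => aa
  | bbbb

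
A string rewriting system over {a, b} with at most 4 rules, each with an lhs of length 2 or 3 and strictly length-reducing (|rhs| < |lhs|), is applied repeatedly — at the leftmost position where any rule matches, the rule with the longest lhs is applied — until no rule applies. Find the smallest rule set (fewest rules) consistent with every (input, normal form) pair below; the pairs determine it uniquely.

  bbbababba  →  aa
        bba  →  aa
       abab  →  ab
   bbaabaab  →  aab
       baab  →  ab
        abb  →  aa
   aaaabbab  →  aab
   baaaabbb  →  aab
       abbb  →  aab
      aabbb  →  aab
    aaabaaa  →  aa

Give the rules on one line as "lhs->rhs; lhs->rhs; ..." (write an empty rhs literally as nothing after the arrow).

aaa->aa; ba->; bb->a

  | bbbababba => abababba => ababba => abba => aaa => aa
  | bba => aa
  | abab => ab
  | bbaabaab => aaabaab => aabaab => aaab => aab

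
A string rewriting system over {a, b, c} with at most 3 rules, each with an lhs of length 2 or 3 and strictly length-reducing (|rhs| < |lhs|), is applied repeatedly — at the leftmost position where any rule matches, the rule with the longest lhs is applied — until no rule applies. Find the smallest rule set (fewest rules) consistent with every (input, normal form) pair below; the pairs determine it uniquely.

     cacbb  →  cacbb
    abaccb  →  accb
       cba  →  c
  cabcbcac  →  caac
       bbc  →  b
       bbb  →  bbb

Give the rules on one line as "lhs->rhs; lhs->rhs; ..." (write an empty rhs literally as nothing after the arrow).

ba->; bc->

  | cacbb
  | abaccb => accb
  | cba => c
  | cabcbcac => cabcac => caac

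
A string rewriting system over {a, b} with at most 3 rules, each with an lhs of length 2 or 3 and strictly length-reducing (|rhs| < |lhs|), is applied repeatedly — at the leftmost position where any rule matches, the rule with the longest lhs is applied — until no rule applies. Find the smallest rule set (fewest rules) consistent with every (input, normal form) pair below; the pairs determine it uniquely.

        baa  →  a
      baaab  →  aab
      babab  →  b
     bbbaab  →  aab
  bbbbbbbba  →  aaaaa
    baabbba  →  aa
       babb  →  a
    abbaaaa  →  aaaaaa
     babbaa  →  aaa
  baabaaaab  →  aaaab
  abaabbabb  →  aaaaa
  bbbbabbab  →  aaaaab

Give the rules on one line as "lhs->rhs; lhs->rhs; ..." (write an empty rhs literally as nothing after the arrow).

  | baa => a
  | baaab => aab
  | babab => bab => b
  | bbbaab => abaab => aab

ba->; bb->a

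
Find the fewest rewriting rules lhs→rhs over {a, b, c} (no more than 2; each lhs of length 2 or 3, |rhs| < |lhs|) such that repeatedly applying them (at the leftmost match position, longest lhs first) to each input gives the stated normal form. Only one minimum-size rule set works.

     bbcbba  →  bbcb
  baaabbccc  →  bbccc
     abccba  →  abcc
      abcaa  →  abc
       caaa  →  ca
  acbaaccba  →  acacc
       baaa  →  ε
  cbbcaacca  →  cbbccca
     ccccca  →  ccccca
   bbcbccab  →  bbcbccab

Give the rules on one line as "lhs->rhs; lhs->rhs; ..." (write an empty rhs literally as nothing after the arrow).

  | bbcbba => bbcb
  | baaabbccc => aabbccc => bbccc
  | abccba => abcc
  | abcaa => abc

aa->; ba->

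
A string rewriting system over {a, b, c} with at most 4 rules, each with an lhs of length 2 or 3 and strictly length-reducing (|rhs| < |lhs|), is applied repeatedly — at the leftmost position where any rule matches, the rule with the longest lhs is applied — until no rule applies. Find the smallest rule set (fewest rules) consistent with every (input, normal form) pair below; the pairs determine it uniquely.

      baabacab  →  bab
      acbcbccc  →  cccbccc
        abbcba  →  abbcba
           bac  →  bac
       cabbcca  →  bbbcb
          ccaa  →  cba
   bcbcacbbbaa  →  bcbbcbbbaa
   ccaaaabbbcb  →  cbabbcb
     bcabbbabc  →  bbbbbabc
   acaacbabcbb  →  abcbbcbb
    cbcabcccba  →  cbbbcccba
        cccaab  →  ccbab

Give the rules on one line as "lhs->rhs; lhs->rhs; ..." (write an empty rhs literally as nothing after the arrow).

  | baabacab => baacab => baabb => bab
  | acbcbccc => cccbccc
  | abbcba
  | bac

aaa->aa; aab->a; acb->cc; ca->b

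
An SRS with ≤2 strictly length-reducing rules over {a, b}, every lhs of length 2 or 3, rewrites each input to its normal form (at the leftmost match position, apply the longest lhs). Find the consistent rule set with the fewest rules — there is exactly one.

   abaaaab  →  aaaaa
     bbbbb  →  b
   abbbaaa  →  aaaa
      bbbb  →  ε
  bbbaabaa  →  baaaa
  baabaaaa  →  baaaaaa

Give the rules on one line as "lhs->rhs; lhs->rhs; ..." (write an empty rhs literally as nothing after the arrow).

ab->a; bb->

  | abaaaab => aaaaab => aaaaa
  | bbbbb => bbb => b
  | abbbaaa => abbaaa => abaaa => aaaa
  | bbbb => bb => ε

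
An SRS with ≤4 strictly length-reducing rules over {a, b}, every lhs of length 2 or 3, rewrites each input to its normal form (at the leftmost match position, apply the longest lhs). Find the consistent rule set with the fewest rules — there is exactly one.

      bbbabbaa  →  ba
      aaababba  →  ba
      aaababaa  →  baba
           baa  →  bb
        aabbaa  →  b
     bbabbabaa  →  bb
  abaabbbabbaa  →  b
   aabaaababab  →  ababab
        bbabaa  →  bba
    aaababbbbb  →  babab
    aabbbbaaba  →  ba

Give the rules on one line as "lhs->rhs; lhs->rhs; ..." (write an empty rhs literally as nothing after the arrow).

aa->b; abb->a; bbb->

  | bbbabbaa => abbaa => aaa => ba
  | aaababba => bababba => babaa => babb => ba
  | aaababaa => bababaa => bababb => baba
  | baa => bb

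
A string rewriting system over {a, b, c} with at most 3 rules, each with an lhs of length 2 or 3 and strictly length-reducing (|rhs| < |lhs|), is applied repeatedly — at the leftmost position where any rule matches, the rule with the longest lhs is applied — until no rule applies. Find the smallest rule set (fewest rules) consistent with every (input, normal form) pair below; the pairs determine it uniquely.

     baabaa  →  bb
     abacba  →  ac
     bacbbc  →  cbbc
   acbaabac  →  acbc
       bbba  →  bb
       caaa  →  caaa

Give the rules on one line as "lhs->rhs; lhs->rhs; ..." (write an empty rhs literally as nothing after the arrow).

  | baabaa => bbaa => bb
  | abacba => acba => ac
  | bacbbc => cbbc
  | acbaabac => acbbac => acbc

ba->; baa->b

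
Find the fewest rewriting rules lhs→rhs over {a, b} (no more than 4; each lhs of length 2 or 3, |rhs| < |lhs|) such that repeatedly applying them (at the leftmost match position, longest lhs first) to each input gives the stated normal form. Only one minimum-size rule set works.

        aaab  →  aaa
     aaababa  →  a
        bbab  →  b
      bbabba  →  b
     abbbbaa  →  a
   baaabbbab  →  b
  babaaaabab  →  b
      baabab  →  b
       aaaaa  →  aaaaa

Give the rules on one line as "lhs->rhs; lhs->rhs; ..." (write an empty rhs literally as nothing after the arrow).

ab->a; aba->; ba->b; bb->b

  | aaab => aaa
  | aaababa => aaba => a
  | bbab => bab => bb => b
  | bbabba => babba => bbba => bba => ba => b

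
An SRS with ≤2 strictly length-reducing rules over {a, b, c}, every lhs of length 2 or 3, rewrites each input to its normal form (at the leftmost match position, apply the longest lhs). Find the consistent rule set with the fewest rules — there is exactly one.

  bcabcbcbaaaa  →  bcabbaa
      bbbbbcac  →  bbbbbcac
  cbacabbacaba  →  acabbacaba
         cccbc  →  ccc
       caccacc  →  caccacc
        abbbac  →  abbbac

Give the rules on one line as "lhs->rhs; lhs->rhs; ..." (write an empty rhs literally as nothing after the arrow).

aaa->ba; cb->

  | bcabcbcbaaaa => bcabcbaaaa => bcabaaaa => bcabbaa
  | bbbbbcac
  | cbacabbacaba => acabbacaba
  | cccbc => ccc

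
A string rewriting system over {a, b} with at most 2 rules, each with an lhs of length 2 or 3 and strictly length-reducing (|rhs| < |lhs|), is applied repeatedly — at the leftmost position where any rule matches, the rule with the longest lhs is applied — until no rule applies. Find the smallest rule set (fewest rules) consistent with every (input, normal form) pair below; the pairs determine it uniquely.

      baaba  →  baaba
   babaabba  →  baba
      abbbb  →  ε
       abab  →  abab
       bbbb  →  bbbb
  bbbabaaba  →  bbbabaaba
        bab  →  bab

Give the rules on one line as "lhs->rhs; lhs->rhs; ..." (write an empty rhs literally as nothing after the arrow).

  | baaba
  | babaabba => babaaaa => baba
  | abbbb => aabb => aaa => ε
  | abab

aaa->; abb->aa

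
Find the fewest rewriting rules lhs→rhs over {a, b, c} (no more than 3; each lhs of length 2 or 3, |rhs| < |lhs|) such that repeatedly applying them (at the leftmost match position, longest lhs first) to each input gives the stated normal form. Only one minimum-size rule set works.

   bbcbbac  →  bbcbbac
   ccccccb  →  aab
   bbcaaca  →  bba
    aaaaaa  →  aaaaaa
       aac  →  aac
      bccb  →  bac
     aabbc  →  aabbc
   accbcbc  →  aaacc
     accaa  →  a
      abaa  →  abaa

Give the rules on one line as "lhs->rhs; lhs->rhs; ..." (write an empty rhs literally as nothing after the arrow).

  | bbcbbac
  | ccccccb => acccb => aab
  | bbcaaca => bbaca => bba
  | aaaaaa

ca->; ccb->ac; ccc->a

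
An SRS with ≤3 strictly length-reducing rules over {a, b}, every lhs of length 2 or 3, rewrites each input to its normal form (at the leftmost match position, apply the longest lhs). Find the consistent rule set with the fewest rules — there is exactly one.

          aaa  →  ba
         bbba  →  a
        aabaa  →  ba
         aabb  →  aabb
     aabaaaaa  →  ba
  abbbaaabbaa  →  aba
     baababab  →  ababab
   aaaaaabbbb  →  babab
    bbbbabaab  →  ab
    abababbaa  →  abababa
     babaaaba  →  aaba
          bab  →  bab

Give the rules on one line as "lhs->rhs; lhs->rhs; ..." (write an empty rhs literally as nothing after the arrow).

  | aaa => ba
  | bbba => baa => a
  | aabaa => aaa => ba
  | aabb

aaa->ba; baa->a; bbb->ba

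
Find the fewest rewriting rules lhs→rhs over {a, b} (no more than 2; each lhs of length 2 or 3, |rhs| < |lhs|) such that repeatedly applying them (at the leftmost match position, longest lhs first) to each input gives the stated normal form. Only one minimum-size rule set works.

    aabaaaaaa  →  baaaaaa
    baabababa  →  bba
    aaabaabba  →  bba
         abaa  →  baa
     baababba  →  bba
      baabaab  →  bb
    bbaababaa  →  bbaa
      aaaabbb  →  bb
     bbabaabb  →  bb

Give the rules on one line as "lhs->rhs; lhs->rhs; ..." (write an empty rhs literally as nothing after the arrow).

ab->b; bbb->bb

  | aabaaaaaa => abaaaaaa => baaaaaa
  | baabababa => babababa => bbababa => bbbaba => bbaba => bbba => bba
  | aaabaabba => aabaabba => abaabba => baabba => babba => bbba => bba
  | abaa => baa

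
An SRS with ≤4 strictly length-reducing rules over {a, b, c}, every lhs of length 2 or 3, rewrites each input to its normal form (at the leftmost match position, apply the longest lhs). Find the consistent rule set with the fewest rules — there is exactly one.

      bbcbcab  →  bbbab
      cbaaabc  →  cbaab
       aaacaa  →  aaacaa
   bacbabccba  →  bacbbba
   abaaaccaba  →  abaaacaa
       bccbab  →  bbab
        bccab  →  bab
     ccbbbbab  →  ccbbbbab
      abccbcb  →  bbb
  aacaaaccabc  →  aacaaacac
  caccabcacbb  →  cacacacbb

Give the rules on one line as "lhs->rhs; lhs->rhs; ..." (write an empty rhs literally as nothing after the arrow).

abc->b; bc->b; cab->a

  | bbcbcab => bbbcab => bbbab
  | cbaaabc => cbaab
  | aaacaa
  | bacbabccba => bacbbcba => bacbbba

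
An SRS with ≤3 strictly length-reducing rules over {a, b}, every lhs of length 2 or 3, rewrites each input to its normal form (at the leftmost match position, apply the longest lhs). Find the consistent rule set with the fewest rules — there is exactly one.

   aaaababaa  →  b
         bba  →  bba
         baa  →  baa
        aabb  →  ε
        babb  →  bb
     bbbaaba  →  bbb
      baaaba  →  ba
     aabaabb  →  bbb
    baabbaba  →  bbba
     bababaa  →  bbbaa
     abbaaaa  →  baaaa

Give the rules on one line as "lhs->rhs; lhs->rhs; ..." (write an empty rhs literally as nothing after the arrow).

ab->; aba->b

  | aaaababaa => aaabbaa => aabaa => aba => b
  | bba
  | baa
  | aabb => ab => ε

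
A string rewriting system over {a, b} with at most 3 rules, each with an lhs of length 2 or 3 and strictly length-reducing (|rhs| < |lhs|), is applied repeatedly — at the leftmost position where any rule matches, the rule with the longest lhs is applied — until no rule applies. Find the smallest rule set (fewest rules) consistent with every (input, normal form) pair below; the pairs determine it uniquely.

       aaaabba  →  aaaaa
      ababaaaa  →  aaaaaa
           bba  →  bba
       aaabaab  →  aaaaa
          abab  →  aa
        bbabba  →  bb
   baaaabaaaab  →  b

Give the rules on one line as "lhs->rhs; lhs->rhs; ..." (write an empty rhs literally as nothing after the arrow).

ab->a; baa->b; bbb->b

  | aaaabba => aaaaba => aaaaa
  | ababaaaa => aabaaaa => aaaaaa
  | bba
  | aaabaab => aaaaab => aaaaa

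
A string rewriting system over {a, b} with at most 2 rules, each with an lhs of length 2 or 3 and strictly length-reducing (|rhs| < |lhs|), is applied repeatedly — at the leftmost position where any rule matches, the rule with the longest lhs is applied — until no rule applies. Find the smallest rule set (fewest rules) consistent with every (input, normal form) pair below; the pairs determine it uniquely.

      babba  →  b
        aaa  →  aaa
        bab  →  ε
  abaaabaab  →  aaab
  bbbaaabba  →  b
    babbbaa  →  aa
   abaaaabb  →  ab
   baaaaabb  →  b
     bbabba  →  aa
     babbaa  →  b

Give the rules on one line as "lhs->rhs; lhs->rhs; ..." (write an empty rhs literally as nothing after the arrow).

  | babba => bbba => ba => b
  | aaa
  | bab => bb => ε
  | abaaabaab => abaabaab => ababaab => abbaab => aaab

ba->b; bb->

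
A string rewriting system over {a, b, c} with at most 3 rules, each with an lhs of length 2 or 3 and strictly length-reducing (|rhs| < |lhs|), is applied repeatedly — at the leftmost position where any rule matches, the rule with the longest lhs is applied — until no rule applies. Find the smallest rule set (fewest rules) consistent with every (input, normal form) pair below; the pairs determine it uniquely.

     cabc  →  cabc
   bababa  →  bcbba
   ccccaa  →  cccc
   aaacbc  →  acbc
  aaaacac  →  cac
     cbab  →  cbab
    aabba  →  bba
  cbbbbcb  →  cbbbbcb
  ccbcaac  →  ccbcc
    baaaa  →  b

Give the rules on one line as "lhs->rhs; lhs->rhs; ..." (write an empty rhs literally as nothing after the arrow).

aa->; aba->cb

  | cabc
  | bababa => bcbba
  | ccccaa => cccc
  | aaacbc => acbc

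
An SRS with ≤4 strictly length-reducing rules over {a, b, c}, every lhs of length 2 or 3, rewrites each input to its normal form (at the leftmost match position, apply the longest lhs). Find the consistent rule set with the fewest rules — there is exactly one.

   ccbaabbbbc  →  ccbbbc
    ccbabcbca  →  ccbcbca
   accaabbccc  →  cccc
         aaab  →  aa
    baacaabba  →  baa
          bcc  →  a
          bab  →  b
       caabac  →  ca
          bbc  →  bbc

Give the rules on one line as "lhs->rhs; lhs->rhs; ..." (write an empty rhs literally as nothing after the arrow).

  | ccbaabbbbc => ccbabbbc => ccbbbc
  | ccbabcbca => ccbcbca
  | accaabbccc => caabbccc => cabccc => cccc
  | aaab => aa

ab->; ac->; bcc->a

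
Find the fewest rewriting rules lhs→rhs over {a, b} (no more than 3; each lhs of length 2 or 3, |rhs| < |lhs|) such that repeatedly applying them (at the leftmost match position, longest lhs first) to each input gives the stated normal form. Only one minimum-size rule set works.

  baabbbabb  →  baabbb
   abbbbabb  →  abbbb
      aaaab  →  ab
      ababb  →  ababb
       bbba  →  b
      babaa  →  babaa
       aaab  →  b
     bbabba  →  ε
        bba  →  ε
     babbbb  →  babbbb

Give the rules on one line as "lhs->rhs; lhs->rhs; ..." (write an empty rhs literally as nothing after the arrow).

aaa->; bba->

  | baabbbabb => baabbb
  | abbbbabb => abbbb
  | aaaab => ab
  | ababb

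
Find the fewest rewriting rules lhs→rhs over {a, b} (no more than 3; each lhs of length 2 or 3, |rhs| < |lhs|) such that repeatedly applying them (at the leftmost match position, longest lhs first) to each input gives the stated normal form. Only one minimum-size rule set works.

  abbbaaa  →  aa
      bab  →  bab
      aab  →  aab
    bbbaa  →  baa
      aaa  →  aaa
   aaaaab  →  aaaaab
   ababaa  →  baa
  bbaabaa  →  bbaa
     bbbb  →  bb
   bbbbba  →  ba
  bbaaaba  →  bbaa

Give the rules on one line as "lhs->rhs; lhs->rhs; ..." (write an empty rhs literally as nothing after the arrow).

aba->; bbb->b

  | abbbaaa => abaaa => aa
  | bab
  | aab
  | bbbaa => baa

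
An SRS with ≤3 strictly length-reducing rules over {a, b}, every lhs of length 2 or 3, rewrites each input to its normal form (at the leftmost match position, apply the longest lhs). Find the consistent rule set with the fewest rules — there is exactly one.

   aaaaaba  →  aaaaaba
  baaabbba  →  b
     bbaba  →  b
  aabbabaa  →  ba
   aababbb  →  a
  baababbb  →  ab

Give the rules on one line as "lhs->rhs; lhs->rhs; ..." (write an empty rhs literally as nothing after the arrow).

  | aaaaaba
  | baaabbba => baabbba => babbba => bbbba => abba => bba => b
  | bbaba => bba => b
  | aabbabaa => abbabaa => bbabaa => bbaa => ba

abb->bb; bb->a; bba->b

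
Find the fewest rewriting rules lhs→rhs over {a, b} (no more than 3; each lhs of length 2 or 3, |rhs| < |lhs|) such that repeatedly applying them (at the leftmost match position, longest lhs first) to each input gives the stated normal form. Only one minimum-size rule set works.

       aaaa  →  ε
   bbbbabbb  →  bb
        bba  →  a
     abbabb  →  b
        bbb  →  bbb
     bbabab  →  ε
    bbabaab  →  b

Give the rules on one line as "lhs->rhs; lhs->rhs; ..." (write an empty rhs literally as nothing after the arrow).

aa->; ab->; ba->a

  | aaaa => aa => ε
  | bbbbabbb => bbbabbb => bbabbb => babbb => abbb => bb
  | bba => ba => a
  | abbabb => babb => abb => b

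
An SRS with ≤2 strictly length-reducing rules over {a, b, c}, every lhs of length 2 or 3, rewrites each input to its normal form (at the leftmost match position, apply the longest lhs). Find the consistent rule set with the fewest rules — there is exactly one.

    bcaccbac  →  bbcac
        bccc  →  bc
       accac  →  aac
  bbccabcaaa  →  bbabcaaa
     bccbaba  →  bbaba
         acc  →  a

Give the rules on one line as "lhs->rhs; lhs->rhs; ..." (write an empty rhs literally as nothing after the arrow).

  | bcaccbac => bcabac => bbcac
  | bccc => bc
  | accac => aac
  | bbccabcaaa => bbabcaaa

cab->bc; cc->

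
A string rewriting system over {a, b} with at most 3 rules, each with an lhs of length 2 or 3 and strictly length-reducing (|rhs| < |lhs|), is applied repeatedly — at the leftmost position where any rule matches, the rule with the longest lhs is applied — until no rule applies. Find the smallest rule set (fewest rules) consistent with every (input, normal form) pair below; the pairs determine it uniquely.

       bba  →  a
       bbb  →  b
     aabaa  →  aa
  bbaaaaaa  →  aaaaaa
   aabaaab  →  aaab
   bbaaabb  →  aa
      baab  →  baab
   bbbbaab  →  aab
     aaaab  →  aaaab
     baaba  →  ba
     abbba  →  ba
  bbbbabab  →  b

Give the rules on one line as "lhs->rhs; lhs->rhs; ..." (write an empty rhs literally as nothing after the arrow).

aba->; abb->; bb->

  | bba => a
  | bbb => b
  | aabaa => aa
  | bbaaaaaa => aaaaaa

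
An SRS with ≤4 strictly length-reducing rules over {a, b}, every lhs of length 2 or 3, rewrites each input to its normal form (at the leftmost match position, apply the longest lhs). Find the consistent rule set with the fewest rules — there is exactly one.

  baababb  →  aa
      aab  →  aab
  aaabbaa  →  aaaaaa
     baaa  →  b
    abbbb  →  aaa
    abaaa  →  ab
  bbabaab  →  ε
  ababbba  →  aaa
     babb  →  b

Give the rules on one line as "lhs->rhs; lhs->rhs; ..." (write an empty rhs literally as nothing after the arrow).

  | baababb => bababb => abb => aa
  | aab
  | aaabbaa => aaaaaa
  | baaa => baa => ba => b

abb->aa; ba->b; bab->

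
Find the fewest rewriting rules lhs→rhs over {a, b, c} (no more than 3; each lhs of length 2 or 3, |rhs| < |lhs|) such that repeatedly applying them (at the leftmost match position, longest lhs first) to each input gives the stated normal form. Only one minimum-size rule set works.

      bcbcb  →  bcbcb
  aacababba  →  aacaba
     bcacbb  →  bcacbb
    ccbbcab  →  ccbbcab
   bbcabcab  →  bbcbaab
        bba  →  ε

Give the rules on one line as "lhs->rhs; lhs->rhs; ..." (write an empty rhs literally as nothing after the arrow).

abc->ba; bba->

  | bcbcb
  | aacababba => aacaba
  | bcacbb
  | ccbbcab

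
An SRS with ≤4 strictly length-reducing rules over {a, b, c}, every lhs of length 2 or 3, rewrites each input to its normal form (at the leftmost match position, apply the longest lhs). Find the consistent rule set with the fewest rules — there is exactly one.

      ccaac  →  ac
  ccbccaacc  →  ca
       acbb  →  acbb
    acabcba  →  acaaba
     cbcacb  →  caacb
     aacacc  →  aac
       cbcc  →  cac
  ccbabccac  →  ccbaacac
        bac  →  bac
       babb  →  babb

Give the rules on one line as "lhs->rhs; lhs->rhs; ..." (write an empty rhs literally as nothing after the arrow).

acc->; bc->a; cca->

  | ccaac => ac
  | ccbccaacc => ccacaacc => caacc => ca
  | acbb
  | acabcba => acaaba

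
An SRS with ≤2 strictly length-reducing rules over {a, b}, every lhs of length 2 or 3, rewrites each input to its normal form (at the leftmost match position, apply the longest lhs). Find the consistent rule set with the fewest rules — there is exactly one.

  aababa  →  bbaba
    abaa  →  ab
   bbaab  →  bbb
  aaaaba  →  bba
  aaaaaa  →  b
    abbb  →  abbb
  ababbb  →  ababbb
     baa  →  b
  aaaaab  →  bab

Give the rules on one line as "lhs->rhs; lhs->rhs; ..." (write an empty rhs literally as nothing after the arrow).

  | aababa => bbaba
  | abaa => ab
  | bbaab => bbb
  | aaaaba => baaba => bba

aa->b; baa->b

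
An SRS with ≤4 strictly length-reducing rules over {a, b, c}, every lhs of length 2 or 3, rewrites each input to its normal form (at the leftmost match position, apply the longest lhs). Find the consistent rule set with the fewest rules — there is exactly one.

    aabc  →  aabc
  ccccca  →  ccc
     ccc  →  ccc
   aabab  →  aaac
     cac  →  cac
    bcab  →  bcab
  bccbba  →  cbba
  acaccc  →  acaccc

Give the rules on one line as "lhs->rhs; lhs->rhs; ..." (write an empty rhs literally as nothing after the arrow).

  | aabc
  | ccccca => ccc
  | ccc
  | aabab => aaac

bab->ac; bcc->c; cca->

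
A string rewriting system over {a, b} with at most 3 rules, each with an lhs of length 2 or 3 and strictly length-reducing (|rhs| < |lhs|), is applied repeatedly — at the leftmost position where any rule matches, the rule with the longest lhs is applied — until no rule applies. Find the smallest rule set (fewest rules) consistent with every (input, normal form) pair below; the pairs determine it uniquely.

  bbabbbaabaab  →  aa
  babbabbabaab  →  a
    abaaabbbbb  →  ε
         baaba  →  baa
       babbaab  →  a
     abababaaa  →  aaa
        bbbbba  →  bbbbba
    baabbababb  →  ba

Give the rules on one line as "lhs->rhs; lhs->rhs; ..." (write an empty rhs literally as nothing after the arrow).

ab->; abb->; bab->a

  | bbabbbaabaab => babbaabaab => abaabaab => aabaab => aaab => aa
  | babbabbabaab => ababbabaab => abbabaab => abaab => aab => a
  | abaaabbbbb => aaabbbbb => aabbb => ab => ε
  | baaba => baa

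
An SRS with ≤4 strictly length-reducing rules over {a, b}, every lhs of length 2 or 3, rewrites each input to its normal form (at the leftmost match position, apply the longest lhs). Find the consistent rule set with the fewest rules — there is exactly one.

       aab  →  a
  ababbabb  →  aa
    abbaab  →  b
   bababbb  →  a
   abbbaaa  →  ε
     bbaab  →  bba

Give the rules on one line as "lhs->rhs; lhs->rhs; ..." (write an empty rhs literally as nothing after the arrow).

  | aab => a
  | ababbabb => abbabb => aabb => aa
  | abbaab => aaab => b
  | bababbb => aabbb => aab => a

aaa->; ab->; abb->a; bab->a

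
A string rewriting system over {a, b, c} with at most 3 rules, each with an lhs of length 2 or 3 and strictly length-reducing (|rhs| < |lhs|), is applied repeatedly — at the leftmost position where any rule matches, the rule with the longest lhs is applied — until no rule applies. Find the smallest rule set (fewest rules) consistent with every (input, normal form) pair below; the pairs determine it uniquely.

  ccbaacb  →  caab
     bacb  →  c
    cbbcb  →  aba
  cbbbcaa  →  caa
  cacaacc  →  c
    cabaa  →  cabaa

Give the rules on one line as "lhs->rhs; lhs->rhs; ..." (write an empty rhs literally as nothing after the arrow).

  | ccbaacb => caaacb => caab
  | bacb => bb => c
  | cbbcb => abcb => aba
  | cbbbcaa => abbcaa => accaa => caa

ac->; bb->c; cb->a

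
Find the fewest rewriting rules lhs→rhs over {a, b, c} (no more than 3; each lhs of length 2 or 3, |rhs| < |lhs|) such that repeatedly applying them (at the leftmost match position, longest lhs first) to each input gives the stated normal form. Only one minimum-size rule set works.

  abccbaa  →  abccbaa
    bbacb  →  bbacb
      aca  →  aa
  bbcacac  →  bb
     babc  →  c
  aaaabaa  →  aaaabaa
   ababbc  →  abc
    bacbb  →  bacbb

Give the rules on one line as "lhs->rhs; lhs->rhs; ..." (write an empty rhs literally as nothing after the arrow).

aac->; bab->; ca->a

  | abccbaa
  | bbacb
  | aca => aa
  | bbcacac => bbacac => bbaac => bb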